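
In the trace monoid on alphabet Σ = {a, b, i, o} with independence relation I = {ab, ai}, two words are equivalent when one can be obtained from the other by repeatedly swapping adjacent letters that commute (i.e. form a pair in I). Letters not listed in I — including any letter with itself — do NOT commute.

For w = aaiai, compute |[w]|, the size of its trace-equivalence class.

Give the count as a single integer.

0(a) covers ∅
1(a) covers 0:a
2(i) covers ∅
3(a) covers 1:a
4(i) covers 2:i
floor of heap: 0:a, 2:i
completions by unplaced set U, small U first (add the entries for U minus each lowest piece of U):
  |U|=1: {3}:1  {4}:1
  |U|=2: {1,3}:1  {2,4}:1  {3,4}:2
  |U|=3: {0,1,3}:1  {1,3,4}:3  {2,3,4}:3
  start at 0(a): 6
  start at 2(i): 4
sum over floor = 10

10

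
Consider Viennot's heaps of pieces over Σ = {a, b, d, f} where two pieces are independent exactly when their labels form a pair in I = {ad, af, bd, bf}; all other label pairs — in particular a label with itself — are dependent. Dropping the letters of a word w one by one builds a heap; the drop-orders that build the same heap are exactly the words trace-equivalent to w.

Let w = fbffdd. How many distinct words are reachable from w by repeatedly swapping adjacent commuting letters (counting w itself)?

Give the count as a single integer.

6

#0=f has no predecessor
#1=b has no predecessor
#2=f depends on [0:f]
#3=f depends on [2:f]
#4=d depends on [3:f]
#5=d depends on [4:d]
sources: [0:f, 1:b]
N(rest) = Σ N(rest − s) over sources s of rest; N(one piece) = 1:
  size 1 → [1]=1  [5]=1
  size 2 → [1,5]=2  [4,5]=1
  size 3 → [1,4,5]=3  [3,4,5]=1
  size 4 → [1,3,4,5]=4  [2,3,4,5]=1
  first=0(f) contributes 5
  first=1(b) contributes 1
|[w]| = 6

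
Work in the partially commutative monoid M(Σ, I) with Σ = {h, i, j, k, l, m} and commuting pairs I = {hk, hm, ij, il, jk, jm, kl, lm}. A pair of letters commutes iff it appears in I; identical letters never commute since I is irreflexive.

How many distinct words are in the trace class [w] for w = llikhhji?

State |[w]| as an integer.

piece 0:l — minimal
piece 1:l rests on {0:l}
piece 2:i — minimal
piece 3:k rests on {2:i}
piece 4:h rests on {1:l, 2:i}
piece 5:h rests on {4:h}
piece 6:j rests on {5:h}
piece 7:i rests on {3:k, 5:h}
minimal pieces: {0:l, 2:i}
ways to finish when only these pieces remain (= sum over removing one remaining piece with nothing left below it):
  1 left: {6}→1  {7}→1
  2 left: {3,7}→1  {6,7}→2
  3 left: {3,6,7}→3  {5,6,7}→2
  4 left: {3,5,6,7}→5  {4,5,6,7}→2
  5 left: {1,4,5,6,7}→2  {3,4,5,6,7}→7
  6 left: {0,1,4,5,6,7}→2  {1,3,4,5,6,7}→9  {2,3,4,5,6,7}→7
  placing 0:l first → 16 extensions
  placing 2:i first → 11 extensions
total linear extensions = 27

27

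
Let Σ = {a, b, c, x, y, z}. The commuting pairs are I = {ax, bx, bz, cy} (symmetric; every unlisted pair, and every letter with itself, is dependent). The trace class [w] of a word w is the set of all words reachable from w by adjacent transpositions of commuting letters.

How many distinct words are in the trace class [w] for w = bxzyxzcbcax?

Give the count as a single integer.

6

piece 0:b — minimal
piece 1:x — minimal
piece 2:z rests on {1:x}
piece 3:y rests on {0:b, 2:z}
piece 4:x rests on {3:y}
piece 5:z rests on {4:x}
piece 6:c rests on {5:z}
piece 7:b rests on {6:c}
piece 8:c rests on {7:b}
piece 9:a rests on {8:c}
piece 10:x rests on {8:c}
minimal pieces: {0:b, 1:x}
ways to finish when only these pieces remain (= sum over removing one remaining piece with nothing left below it):
  1 left: {9}→1  {10}→1
  2 left: {9,10}→2
  3 left: {8,9,10}→2
  4 left: {7,8,9,10}→2
  5 left: {6,7,8,9,10}→2
  6 left: {5,6,7,8,9,10}→2
  7 left: {4,5,6,7,8,9,10}→2
  8 left: {3,4,5,6,7,8,9,10}→2
  9 left: {0,3,4,5,6,7,8,9,10}→2  {2,3,4,5,6,7,8,9,10}→2
  placing 0:b first → 2 extensions
  placing 1:x first → 4 extensions
total linear extensions = 6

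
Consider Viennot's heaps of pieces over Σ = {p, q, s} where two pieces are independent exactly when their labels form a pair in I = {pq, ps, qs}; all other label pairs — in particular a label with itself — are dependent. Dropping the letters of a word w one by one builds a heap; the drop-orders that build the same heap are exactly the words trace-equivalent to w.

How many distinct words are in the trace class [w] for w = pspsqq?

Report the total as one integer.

90

0(p) covers ∅
1(s) covers ∅
2(p) covers 0:p
3(s) covers 1:s
4(q) covers ∅
5(q) covers 4:q
floor of heap: 0:p, 1:s, 4:q
completions by unplaced set U, small U first (add the entries for U minus each lowest piece of U):
  |U|=1: {2}:1  {3}:1  {5}:1
  |U|=2: {0,2}:1  {1,3}:1  {2,3}:2  {2,5}:2  {3,5}:2  {4,5}:1
  |U|=3: {0,2,3}:3  {0,2,5}:3  {1,2,3}:3  {1,3,5}:3  {2,3,5}:6  {2,4,5}:3  {3,4,5}:3
  |U|=4: {0,1,2,3}:6  {0,2,3,5}:12  {0,2,4,5}:6  {1,2,3,5}:12  {1,3,4,5}:6  {2,3,4,5}:12
  start at 0(p): 30
  start at 1(s): 30
  start at 4(q): 30
sum over floor = 90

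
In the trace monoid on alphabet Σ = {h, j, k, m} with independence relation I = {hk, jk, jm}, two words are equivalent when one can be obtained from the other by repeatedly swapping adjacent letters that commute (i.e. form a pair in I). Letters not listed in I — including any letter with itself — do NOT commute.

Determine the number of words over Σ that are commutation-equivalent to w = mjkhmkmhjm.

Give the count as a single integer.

10

0(m) covers ∅
1(j) covers ∅
2(k) covers 0:m
3(h) covers 0:m, 1:j
4(m) covers 2:k, 3:h
5(k) covers 4:m
6(m) covers 5:k
7(h) covers 6:m
8(j) covers 7:h
9(m) covers 7:h
floor of heap: 0:m, 1:j
completions by unplaced set U, small U first (add the entries for U minus each lowest piece of U):
  |U|=1: {8}:1  {9}:1
  |U|=2: {8,9}:2
  |U|=3: {7,8,9}:2
  |U|=4: {6,7,8,9}:2
  |U|=5: {5,6,7,8,9}:2
  |U|=6: {4,5,6,7,8,9}:2
  |U|=7: {2,4,5,6,7,8,9}:2  {3,4,5,6,7,8,9}:2
  |U|=8: {1,3,4,5,6,7,8,9}:2  {2,3,4,5,6,7,8,9}:4
  start at 0(m): 6
  start at 1(j): 4
sum over floor = 10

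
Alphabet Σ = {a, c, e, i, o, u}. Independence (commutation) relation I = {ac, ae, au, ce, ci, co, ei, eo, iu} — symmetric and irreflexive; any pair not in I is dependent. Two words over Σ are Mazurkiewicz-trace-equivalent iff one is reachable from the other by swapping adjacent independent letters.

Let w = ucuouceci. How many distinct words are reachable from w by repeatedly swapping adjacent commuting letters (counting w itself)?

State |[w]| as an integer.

#0=u has no predecessor
#1=c depends on [0:u]
#2=u depends on [1:c]
#3=o depends on [2:u]
#4=u depends on [3:o]
#5=c depends on [4:u]
#6=e depends on [4:u]
#7=c depends on [5:c]
#8=i depends on [3:o]
sources: [0:u]
N(rest) = Σ N(rest − s) over sources s of rest; N(one piece) = 1:
  size 1 → [6]=1  [7]=1  [8]=1
  size 2 → [5,7]=1  [6,7]=2  [6,8]=2  [7,8]=2
  size 3 → [5,6,7]=3  [5,7,8]=3  [6,7,8]=6
  size 4 → [4,5,6,7]=3  [5,6,7,8]=12
  size 5 → [4,5,6,7,8]=15
  size 6 → [3,4,5,6,7,8]=15
  size 7 → [2,3,4,5,6,7,8]=15
  first=0(u) contributes 15

15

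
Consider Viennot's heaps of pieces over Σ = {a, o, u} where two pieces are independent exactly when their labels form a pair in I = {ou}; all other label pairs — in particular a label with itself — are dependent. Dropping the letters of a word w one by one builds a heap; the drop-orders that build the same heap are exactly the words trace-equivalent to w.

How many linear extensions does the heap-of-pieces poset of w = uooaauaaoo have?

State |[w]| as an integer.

piece 0:u — minimal
piece 1:o — minimal
piece 2:o rests on {1:o}
piece 3:a rests on {0:u, 2:o}
piece 4:a rests on {3:a}
piece 5:u rests on {4:a}
piece 6:a rests on {5:u}
piece 7:a rests on {6:a}
piece 8:o rests on {7:a}
piece 9:o rests on {8:o}
minimal pieces: {0:u, 1:o}
ways to finish when only these pieces remain (= sum over removing one remaining piece with nothing left below it):
  1 left: {9}→1
  2 left: {8,9}→1
  3 left: {7,8,9}→1
  4 left: {6,7,8,9}→1
  5 left: {5,6,7,8,9}→1
  6 left: {4,5,6,7,8,9}→1
  7 left: {3,4,5,6,7,8,9}→1
  8 left: {0,3,4,5,6,7,8,9}→1  {2,3,4,5,6,7,8,9}→1
  placing 0:u first → 1 extensions
  placing 1:o first → 2 extensions
total linear extensions = 3

3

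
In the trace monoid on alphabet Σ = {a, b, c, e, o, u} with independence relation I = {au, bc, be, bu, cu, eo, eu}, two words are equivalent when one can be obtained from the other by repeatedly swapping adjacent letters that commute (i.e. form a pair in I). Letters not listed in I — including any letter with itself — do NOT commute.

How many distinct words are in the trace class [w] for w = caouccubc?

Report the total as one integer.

60

drop 0:c onto floor
drop 1:a onto {0:c}
drop 2:o onto {1:a}
drop 3:u onto {2:o}
drop 4:c onto {2:o}
drop 5:c onto {4:c}
drop 6:u onto {3:u}
drop 7:b onto {2:o}
drop 8:c onto {5:c}
ground layer = {0:c}
drop-orders for the pieces not yet dropped (sum over which currently-grounded one goes next):
  1 to go: {6} 1  {7} 1  {8} 1
  2 to go: {3,6} 1  {5,8} 1  {6,7} 2  {6,8} 2  {7,8} 2
  3 to go: {3,6,7} 3  {3,6,8} 3  {4,5,8} 1  {5,6,8} 3  {5,7,8} 3  {6,7,8} 6
  4 to go: {3,5,6,8} 6  {3,6,7,8} 12  {4,5,6,8} 4  {4,5,7,8} 4  {5,6,7,8} 12
  5 to go: {3,4,5,6,8} 10  {3,5,6,7,8} 30  {4,5,6,7,8} 20
  6 to go: {3,4,5,6,7,8} 60
  7 to go: {2,3,4,5,6,7,8} 60
  if 0:c drops first: 60 orders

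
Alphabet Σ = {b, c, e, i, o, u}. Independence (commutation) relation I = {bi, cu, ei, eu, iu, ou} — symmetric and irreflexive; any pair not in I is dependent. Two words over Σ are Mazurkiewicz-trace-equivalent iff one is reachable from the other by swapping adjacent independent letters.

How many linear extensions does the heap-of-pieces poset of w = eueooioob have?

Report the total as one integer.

0(e) covers ∅
1(u) covers ∅
2(e) covers 0:e
3(o) covers 2:e
4(o) covers 3:o
5(i) covers 4:o
6(o) covers 5:i
7(o) covers 6:o
8(b) covers 1:u, 7:o
floor of heap: 0:e, 1:u
completions by unplaced set U, small U first (add the entries for U minus each lowest piece of U):
  |U|=1: {8}:1
  |U|=2: {1,8}:1  {7,8}:1
  |U|=3: {1,7,8}:2  {6,7,8}:1
  |U|=4: {1,6,7,8}:3  {5,6,7,8}:1
  |U|=5: {1,5,6,7,8}:4  {4,5,6,7,8}:1
  |U|=6: {1,4,5,6,7,8}:5  {3,4,5,6,7,8}:1
  |U|=7: {1,3,4,5,6,7,8}:6  {2,3,4,5,6,7,8}:1
  start at 0(e): 7
  start at 1(u): 1
sum over floor = 8

8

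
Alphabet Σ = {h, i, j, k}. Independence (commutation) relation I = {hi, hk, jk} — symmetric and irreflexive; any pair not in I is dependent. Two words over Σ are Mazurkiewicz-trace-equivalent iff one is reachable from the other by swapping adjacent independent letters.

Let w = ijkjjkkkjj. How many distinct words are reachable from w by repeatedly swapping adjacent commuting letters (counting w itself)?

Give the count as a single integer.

0(i) covers ∅
1(j) covers 0:i
2(k) covers 0:i
3(j) covers 1:j
4(j) covers 3:j
5(k) covers 2:k
6(k) covers 5:k
7(k) covers 6:k
8(j) covers 4:j
9(j) covers 8:j
floor of heap: 0:i
completions by unplaced set U, small U first (add the entries for U minus each lowest piece of U):
  |U|=1: {7}:1  {9}:1
  |U|=2: {6,7}:1  {7,9}:2  {8,9}:1
  |U|=3: {4,8,9}:1  {5,6,7}:1  {6,7,9}:3  {7,8,9}:3
  |U|=4: {2,5,6,7}:1  {3,4,8,9}:1  {4,7,8,9}:4  {5,6,7,9}:4  {6,7,8,9}:6
  |U|=5: {1,3,4,8,9}:1  {2,5,6,7,9}:5  {3,4,7,8,9}:5  {4,6,7,8,9}:10  {5,6,7,8,9}:10
  |U|=6: {1,3,4,7,8,9}:6  {2,5,6,7,8,9}:15  {3,4,6,7,8,9}:15  {4,5,6,7,8,9}:20
  |U|=7: {1,3,4,6,7,8,9}:21  {2,4,5,6,7,8,9}:35  {3,4,5,6,7,8,9}:35
  |U|=8: {1,3,4,5,6,7,8,9}:56  {2,3,4,5,6,7,8,9}:70
  start at 0(i): 126

126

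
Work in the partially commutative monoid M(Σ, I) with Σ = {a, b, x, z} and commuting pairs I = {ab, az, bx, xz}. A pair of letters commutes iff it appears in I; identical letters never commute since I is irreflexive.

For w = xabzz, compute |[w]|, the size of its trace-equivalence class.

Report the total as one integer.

10

#0=x has no predecessor
#1=a depends on [0:x]
#2=b has no predecessor
#3=z depends on [2:b]
#4=z depends on [3:z]
sources: [0:x, 2:b]
N(rest) = Σ N(rest − s) over sources s of rest; N(one piece) = 1:
  size 1 → [1]=1  [4]=1
  size 2 → [0,1]=1  [1,4]=2  [3,4]=1
  size 3 → [0,1,4]=3  [1,3,4]=3  [2,3,4]=1
  first=0(x) contributes 4
  first=2(b) contributes 6
|[w]| = 10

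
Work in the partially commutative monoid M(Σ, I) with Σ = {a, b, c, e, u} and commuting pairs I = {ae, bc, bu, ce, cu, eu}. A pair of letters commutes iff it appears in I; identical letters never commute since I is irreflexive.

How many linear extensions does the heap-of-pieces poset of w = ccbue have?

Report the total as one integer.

piece 0:c — minimal
piece 1:c rests on {0:c}
piece 2:b — minimal
piece 3:u — minimal
piece 4:e rests on {2:b}
minimal pieces: {0:c, 2:b, 3:u}
ways to finish when only these pieces remain (= sum over removing one remaining piece with nothing left below it):
  1 left: {1}→1  {3}→1  {4}→1
  2 left: {0,1}→1  {1,3}→2  {1,4}→2  {2,4}→1  {3,4}→2
  3 left: {0,1,3}→3  {0,1,4}→3  {1,2,4}→3  {1,3,4}→6  {2,3,4}→3
  placing 0:c first → 12 extensions
  placing 2:b first → 12 extensions
  placing 3:u first → 6 extensions
total linear extensions = 30

30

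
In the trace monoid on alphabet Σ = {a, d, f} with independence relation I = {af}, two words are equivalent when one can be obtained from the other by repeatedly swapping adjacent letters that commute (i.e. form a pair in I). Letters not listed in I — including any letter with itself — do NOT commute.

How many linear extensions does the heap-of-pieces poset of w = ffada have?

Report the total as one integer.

3

0(f) covers ∅
1(f) covers 0:f
2(a) covers ∅
3(d) covers 1:f, 2:a
4(a) covers 3:d
floor of heap: 0:f, 2:a
completions by unplaced set U, small U first (add the entries for U minus each lowest piece of U):
  |U|=1: {4}:1
  |U|=2: {3,4}:1
  |U|=3: {1,3,4}:1  {2,3,4}:1
  start at 0(f): 2
  start at 2(a): 1
sum over floor = 3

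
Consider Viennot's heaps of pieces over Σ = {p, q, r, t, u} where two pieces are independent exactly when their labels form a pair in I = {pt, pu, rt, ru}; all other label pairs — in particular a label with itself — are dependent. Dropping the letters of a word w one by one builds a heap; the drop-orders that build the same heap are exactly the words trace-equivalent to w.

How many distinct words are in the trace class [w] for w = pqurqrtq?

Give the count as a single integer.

#0=p has no predecessor
#1=q depends on [0:p]
#2=u depends on [1:q]
#3=r depends on [1:q]
#4=q depends on [2:u, 3:r]
#5=r depends on [4:q]
#6=t depends on [4:q]
#7=q depends on [5:r, 6:t]
sources: [0:p]
N(rest) = Σ N(rest − s) over sources s of rest; N(one piece) = 1:
  size 1 → [7]=1
  size 2 → [5,7]=1  [6,7]=1
  size 3 → [5,6,7]=2
  size 4 → [4,5,6,7]=2
  size 5 → [2,4,5,6,7]=2  [3,4,5,6,7]=2
  size 6 → [2,3,4,5,6,7]=4
  first=0(p) contributes 4

4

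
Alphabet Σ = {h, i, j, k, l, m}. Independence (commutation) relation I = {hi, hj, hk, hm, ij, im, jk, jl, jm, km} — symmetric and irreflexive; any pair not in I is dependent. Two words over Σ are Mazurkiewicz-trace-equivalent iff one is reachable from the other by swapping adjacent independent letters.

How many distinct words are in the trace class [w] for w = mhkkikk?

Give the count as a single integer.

42

#0=m has no predecessor
#1=h has no predecessor
#2=k has no predecessor
#3=k depends on [2:k]
#4=i depends on [3:k]
#5=k depends on [4:i]
#6=k depends on [5:k]
sources: [0:m, 1:h, 2:k]
N(rest) = Σ N(rest − s) over sources s of rest; N(one piece) = 1:
  size 1 → [0]=1  [1]=1  [6]=1
  size 2 → [0,1]=2  [0,6]=2  [1,6]=2  [5,6]=1
  size 3 → [0,1,6]=6  [0,5,6]=3  [1,5,6]=3  [4,5,6]=1
  size 4 → [0,1,5,6]=12  [0,4,5,6]=4  [1,4,5,6]=4  [3,4,5,6]=1
  size 5 → [0,1,4,5,6]=20  [0,3,4,5,6]=5  [1,3,4,5,6]=5  [2,3,4,5,6]=1
  first=0(m) contributes 6
  first=1(h) contributes 6
  first=2(k) contributes 30
|[w]| = 42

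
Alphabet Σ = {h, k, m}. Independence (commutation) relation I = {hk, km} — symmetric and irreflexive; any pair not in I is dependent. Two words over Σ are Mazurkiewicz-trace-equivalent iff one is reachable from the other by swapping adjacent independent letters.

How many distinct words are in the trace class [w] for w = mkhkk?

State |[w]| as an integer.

10

#0=m has no predecessor
#1=k has no predecessor
#2=h depends on [0:m]
#3=k depends on [1:k]
#4=k depends on [3:k]
sources: [0:m, 1:k]
N(rest) = Σ N(rest − s) over sources s of rest; N(one piece) = 1:
  size 1 → [2]=1  [4]=1
  size 2 → [0,2]=1  [2,4]=2  [3,4]=1
  size 3 → [0,2,4]=3  [1,3,4]=1  [2,3,4]=3
  first=0(m) contributes 4
  first=1(k) contributes 6
|[w]| = 10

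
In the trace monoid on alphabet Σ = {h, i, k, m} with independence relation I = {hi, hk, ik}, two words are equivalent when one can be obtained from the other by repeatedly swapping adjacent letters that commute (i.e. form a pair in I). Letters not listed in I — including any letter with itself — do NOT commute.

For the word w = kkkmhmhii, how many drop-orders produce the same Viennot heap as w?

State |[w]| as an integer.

3

piece 0:k — minimal
piece 1:k rests on {0:k}
piece 2:k rests on {1:k}
piece 3:m rests on {2:k}
piece 4:h rests on {3:m}
piece 5:m rests on {4:h}
piece 6:h rests on {5:m}
piece 7:i rests on {5:m}
piece 8:i rests on {7:i}
minimal pieces: {0:k}
ways to finish when only these pieces remain (= sum over removing one remaining piece with nothing left below it):
  1 left: {6}→1  {8}→1
  2 left: {6,8}→2  {7,8}→1
  3 left: {6,7,8}→3
  4 left: {5,6,7,8}→3
  5 left: {4,5,6,7,8}→3
  6 left: {3,4,5,6,7,8}→3
  7 left: {2,3,4,5,6,7,8}→3
  placing 0:k first → 3 extensions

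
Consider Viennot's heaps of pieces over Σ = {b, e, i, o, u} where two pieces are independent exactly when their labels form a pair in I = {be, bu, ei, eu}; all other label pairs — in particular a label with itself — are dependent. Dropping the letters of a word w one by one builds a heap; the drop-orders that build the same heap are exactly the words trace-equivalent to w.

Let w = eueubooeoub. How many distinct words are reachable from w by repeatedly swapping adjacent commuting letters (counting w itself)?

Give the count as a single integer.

60

drop 0:e onto floor
drop 1:u onto floor
drop 2:e onto {0:e}
drop 3:u onto {1:u}
drop 4:b onto floor
drop 5:o onto {2:e, 3:u, 4:b}
drop 6:o onto {5:o}
drop 7:e onto {6:o}
drop 8:o onto {7:e}
drop 9:u onto {8:o}
drop 10:b onto {8:o}
ground layer = {0:e, 1:u, 4:b}
drop-orders for the pieces not yet dropped (sum over which currently-grounded one goes next):
  1 to go: {9} 1  {10} 1
  2 to go: {9,10} 2
  3 to go: {8,9,10} 2
  4 to go: {7,8,9,10} 2
  5 to go: {6,7,8,9,10} 2
  6 to go: {5,6,7,8,9,10} 2
  7 to go: {2,5,6,7,8,9,10} 2  {3,5,6,7,8,9,10} 2  {4,5,6,7,8,9,10} 2
  8 to go: {0,2,5,6,7,8,9,10} 2  {1,3,5,6,7,8,9,10} 2  {2,3,5,6,7,8,9,10} 4  {2,4,5,6,7,8,9,10} 4  {3,4,5,6,7,8,9,10} 4
  9 to go: {0,2,3,5,6,7,8,9,10} 6  {0,2,4,5,6,7,8,9,10} 6  {1,2,3,5,6,7,8,9,10} 6  {1,3,4,5,6,7,8,9,10} 6  {2,3,4,5,6,7,8,9,10} 12
  if 0:e drops first: 24 orders
  if 1:u drops first: 24 orders
  if 4:b drops first: 12 orders
heap linearizations: 60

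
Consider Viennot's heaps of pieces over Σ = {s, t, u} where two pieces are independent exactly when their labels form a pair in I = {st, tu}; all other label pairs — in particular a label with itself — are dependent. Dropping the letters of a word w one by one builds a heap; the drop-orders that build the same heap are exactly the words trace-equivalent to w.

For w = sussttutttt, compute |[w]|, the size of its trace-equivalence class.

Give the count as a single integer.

drop 0:s onto floor
drop 1:u onto {0:s}
drop 2:s onto {1:u}
drop 3:s onto {2:s}
drop 4:t onto floor
drop 5:t onto {4:t}
drop 6:u onto {3:s}
drop 7:t onto {5:t}
drop 8:t onto {7:t}
drop 9:t onto {8:t}
drop 10:t onto {9:t}
ground layer = {0:s, 4:t}
drop-orders for the pieces not yet dropped (sum over which currently-grounded one goes next):
  1 to go: {6} 1  {10} 1
  2 to go: {3,6} 1  {6,10} 2  {9,10} 1
  3 to go: {2,3,6} 1  {3,6,10} 3  {6,9,10} 3  {8,9,10} 1
  4 to go: {1,2,3,6} 1  {2,3,6,10} 4  {3,6,9,10} 6  {6,8,9,10} 4  {7,8,9,10} 1
  5 to go: {0,1,2,3,6} 1  {1,2,3,6,10} 5  {2,3,6,9,10} 10  {3,6,8,9,10} 10  {5,7,8,9,10} 1  {6,7,8,9,10} 5
  6 to go: {0,1,2,3,6,10} 6  {1,2,3,6,9,10} 15  {2,3,6,8,9,10} 20  {3,6,7,8,9,10} 15  {4,5,7,8,9,10} 1  {5,6,7,8,9,10} 6
  7 to go: {0,1,2,3,6,9,10} 21  {1,2,3,6,8,9,10} 35  {2,3,6,7,8,9,10} 35  {3,5,6,7,8,9,10} 21  {4,5,6,7,8,9,10} 7
  8 to go: {0,1,2,3,6,8,9,10} 56  {1,2,3,6,7,8,9,10} 70  {2,3,5,6,7,8,9,10} 56  {3,4,5,6,7,8,9,10} 28
  9 to go: {0,1,2,3,6,7,8,9,10} 126  {1,2,3,5,6,7,8,9,10} 126  {2,3,4,5,6,7,8,9,10} 84
  if 0:s drops first: 210 orders
  if 4:t drops first: 252 orders
heap linearizations: 462

462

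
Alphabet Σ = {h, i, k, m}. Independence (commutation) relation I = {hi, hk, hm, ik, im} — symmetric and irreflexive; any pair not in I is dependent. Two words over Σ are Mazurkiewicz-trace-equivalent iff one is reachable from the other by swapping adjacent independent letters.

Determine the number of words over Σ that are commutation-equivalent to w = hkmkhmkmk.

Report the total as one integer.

drop 0:h onto floor
drop 1:k onto floor
drop 2:m onto {1:k}
drop 3:k onto {2:m}
drop 4:h onto {0:h}
drop 5:m onto {3:k}
drop 6:k onto {5:m}
drop 7:m onto {6:k}
drop 8:k onto {7:m}
ground layer = {0:h, 1:k}
drop-orders for the pieces not yet dropped (sum over which currently-grounded one goes next):
  1 to go: {4} 1  {8} 1
  2 to go: {0,4} 1  {4,8} 2  {7,8} 1
  3 to go: {0,4,8} 3  {4,7,8} 3  {6,7,8} 1
  4 to go: {0,4,7,8} 6  {4,6,7,8} 4  {5,6,7,8} 1
  5 to go: {0,4,6,7,8} 10  {3,5,6,7,8} 1  {4,5,6,7,8} 5
  6 to go: {0,4,5,6,7,8} 15  {2,3,5,6,7,8} 1  {3,4,5,6,7,8} 6
  7 to go: {0,3,4,5,6,7,8} 21  {1,2,3,5,6,7,8} 1  {2,3,4,5,6,7,8} 7
  if 0:h drops first: 8 orders
  if 1:k drops first: 28 orders
heap linearizations: 36

36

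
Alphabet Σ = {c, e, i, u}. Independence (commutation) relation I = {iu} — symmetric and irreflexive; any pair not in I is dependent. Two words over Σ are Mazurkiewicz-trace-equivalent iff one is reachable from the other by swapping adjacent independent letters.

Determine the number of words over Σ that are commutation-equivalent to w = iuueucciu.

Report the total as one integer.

6

#0=i has no predecessor
#1=u has no predecessor
#2=u depends on [1:u]
#3=e depends on [0:i, 2:u]
#4=u depends on [3:e]
#5=c depends on [4:u]
#6=c depends on [5:c]
#7=i depends on [6:c]
#8=u depends on [6:c]
sources: [0:i, 1:u]
N(rest) = Σ N(rest − s) over sources s of rest; N(one piece) = 1:
  size 1 → [7]=1  [8]=1
  size 2 → [7,8]=2
  size 3 → [6,7,8]=2
  size 4 → [5,6,7,8]=2
  size 5 → [4,5,6,7,8]=2
  size 6 → [3,4,5,6,7,8]=2
  size 7 → [0,3,4,5,6,7,8]=2  [2,3,4,5,6,7,8]=2
  first=0(i) contributes 2
  first=1(u) contributes 4
|[w]| = 6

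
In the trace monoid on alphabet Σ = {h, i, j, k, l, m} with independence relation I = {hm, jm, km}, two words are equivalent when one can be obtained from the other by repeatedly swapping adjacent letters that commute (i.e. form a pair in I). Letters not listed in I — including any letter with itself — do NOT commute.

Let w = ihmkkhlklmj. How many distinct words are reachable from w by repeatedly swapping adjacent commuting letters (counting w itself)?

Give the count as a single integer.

drop 0:i onto floor
drop 1:h onto {0:i}
drop 2:m onto {0:i}
drop 3:k onto {1:h}
drop 4:k onto {3:k}
drop 5:h onto {4:k}
drop 6:l onto {2:m, 5:h}
drop 7:k onto {6:l}
drop 8:l onto {7:k}
drop 9:m onto {8:l}
drop 10:j onto {8:l}
ground layer = {0:i}
drop-orders for the pieces not yet dropped (sum over which currently-grounded one goes next):
  1 to go: {9} 1  {10} 1
  2 to go: {9,10} 2
  3 to go: {8,9,10} 2
  4 to go: {7,8,9,10} 2
  5 to go: {6,7,8,9,10} 2
  6 to go: {2,6,7,8,9,10} 2  {5,6,7,8,9,10} 2
  7 to go: {2,5,6,7,8,9,10} 4  {4,5,6,7,8,9,10} 2
  8 to go: {2,4,5,6,7,8,9,10} 6  {3,4,5,6,7,8,9,10} 2
  9 to go: {1,3,4,5,6,7,8,9,10} 2  {2,3,4,5,6,7,8,9,10} 8
  if 0:i drops first: 10 orders

10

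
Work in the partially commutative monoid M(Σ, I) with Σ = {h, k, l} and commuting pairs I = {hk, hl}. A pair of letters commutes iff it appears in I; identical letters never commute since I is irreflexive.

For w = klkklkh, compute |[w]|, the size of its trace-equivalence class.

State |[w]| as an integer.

0(k) covers ∅
1(l) covers 0:k
2(k) covers 1:l
3(k) covers 2:k
4(l) covers 3:k
5(k) covers 4:l
6(h) covers ∅
floor of heap: 0:k, 6:h
completions by unplaced set U, small U first (add the entries for U minus each lowest piece of U):
  |U|=1: {5}:1  {6}:1
  |U|=2: {4,5}:1  {5,6}:2
  |U|=3: {3,4,5}:1  {4,5,6}:3
  |U|=4: {2,3,4,5}:1  {3,4,5,6}:4
  |U|=5: {1,2,3,4,5}:1  {2,3,4,5,6}:5
  start at 0(k): 6
  start at 6(h): 1
sum over floor = 7

7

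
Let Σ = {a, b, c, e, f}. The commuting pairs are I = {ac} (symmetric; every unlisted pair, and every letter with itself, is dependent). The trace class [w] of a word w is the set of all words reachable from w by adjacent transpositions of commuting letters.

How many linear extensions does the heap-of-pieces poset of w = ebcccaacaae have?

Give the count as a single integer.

70

0(e) covers ∅
1(b) covers 0:e
2(c) covers 1:b
3(c) covers 2:c
4(c) covers 3:c
5(a) covers 1:b
6(a) covers 5:a
7(c) covers 4:c
8(a) covers 6:a
9(a) covers 8:a
10(e) covers 7:c, 9:a
floor of heap: 0:e
completions by unplaced set U, small U first (add the entries for U minus each lowest piece of U):
  |U|=1: {10}:1
  |U|=2: {7,10}:1  {9,10}:1
  |U|=3: {4,7,10}:1  {7,9,10}:2  {8,9,10}:1
  |U|=4: {3,4,7,10}:1  {4,7,9,10}:3  {6,8,9,10}:1  {7,8,9,10}:3
  |U|=5: {2,3,4,7,10}:1  {3,4,7,9,10}:4  {4,7,8,9,10}:6  {5,6,8,9,10}:1  {6,7,8,9,10}:4
  |U|=6: {2,3,4,7,9,10}:5  {3,4,7,8,9,10}:10  {4,6,7,8,9,10}:10  {5,6,7,8,9,10}:5
  |U|=7: {2,3,4,7,8,9,10}:15  {3,4,6,7,8,9,10}:20  {4,5,6,7,8,9,10}:15
  |U|=8: {2,3,4,6,7,8,9,10}:35  {3,4,5,6,7,8,9,10}:35
  |U|=9: {2,3,4,5,6,7,8,9,10}:70
  start at 0(e): 70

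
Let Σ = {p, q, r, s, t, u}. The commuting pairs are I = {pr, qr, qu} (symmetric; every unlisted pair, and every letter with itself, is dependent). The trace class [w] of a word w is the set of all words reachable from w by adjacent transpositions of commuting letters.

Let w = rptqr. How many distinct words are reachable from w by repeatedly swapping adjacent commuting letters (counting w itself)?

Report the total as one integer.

piece 0:r — minimal
piece 1:p — minimal
piece 2:t rests on {0:r, 1:p}
piece 3:q rests on {2:t}
piece 4:r rests on {2:t}
minimal pieces: {0:r, 1:p}
ways to finish when only these pieces remain (= sum over removing one remaining piece with nothing left below it):
  1 left: {3}→1  {4}→1
  2 left: {3,4}→2
  3 left: {2,3,4}→2
  placing 0:r first → 2 extensions
  placing 1:p first → 2 extensions
total linear extensions = 4

4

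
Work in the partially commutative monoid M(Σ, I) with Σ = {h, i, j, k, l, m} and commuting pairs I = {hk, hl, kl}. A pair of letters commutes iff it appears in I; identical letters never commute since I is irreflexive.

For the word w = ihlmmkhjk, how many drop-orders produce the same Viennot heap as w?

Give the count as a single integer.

4

#0=i has no predecessor
#1=h depends on [0:i]
#2=l depends on [0:i]
#3=m depends on [1:h, 2:l]
#4=m depends on [3:m]
#5=k depends on [4:m]
#6=h depends on [4:m]
#7=j depends on [5:k, 6:h]
#8=k depends on [7:j]
sources: [0:i]
N(rest) = Σ N(rest − s) over sources s of rest; N(one piece) = 1:
  size 1 → [8]=1
  size 2 → [7,8]=1
  size 3 → [5,7,8]=1  [6,7,8]=1
  size 4 → [5,6,7,8]=2
  size 5 → [4,5,6,7,8]=2
  size 6 → [3,4,5,6,7,8]=2
  size 7 → [1,3,4,5,6,7,8]=2  [2,3,4,5,6,7,8]=2
  first=0(i) contributes 4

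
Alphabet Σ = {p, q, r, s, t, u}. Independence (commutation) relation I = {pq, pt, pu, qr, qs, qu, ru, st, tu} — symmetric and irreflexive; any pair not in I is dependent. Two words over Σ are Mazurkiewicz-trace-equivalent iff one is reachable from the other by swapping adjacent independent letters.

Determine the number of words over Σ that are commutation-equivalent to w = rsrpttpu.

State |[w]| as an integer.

36

0(r) covers ∅
1(s) covers 0:r
2(r) covers 1:s
3(p) covers 2:r
4(t) covers 2:r
5(t) covers 4:t
6(p) covers 3:p
7(u) covers 1:s
floor of heap: 0:r
completions by unplaced set U, small U first (add the entries for U minus each lowest piece of U):
  |U|=1: {5}:1  {6}:1  {7}:1
  |U|=2: {3,6}:1  {4,5}:1  {5,6}:2  {5,7}:2  {6,7}:2
  |U|=3: {3,5,6}:3  {3,6,7}:3  {4,5,6}:3  {4,5,7}:3  {5,6,7}:6
  |U|=4: {3,4,5,6}:6  {3,5,6,7}:12  {4,5,6,7}:12
  |U|=5: {2,3,4,5,6}:6  {3,4,5,6,7}:30
  |U|=6: {2,3,4,5,6,7}:36
  start at 0(r): 36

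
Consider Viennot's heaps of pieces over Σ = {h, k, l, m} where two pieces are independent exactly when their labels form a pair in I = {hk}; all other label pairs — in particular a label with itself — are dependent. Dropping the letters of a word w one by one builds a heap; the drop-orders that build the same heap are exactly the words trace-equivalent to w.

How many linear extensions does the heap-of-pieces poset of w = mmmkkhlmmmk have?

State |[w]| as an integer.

3

drop 0:m onto floor
drop 1:m onto {0:m}
drop 2:m onto {1:m}
drop 3:k onto {2:m}
drop 4:k onto {3:k}
drop 5:h onto {2:m}
drop 6:l onto {4:k, 5:h}
drop 7:m onto {6:l}
drop 8:m onto {7:m}
drop 9:m onto {8:m}
drop 10:k onto {9:m}
ground layer = {0:m}
drop-orders for the pieces not yet dropped (sum over which currently-grounded one goes next):
  1 to go: {10} 1
  2 to go: {9,10} 1
  3 to go: {8,9,10} 1
  4 to go: {7,8,9,10} 1
  5 to go: {6,7,8,9,10} 1
  6 to go: {4,6,7,8,9,10} 1  {5,6,7,8,9,10} 1
  7 to go: {3,4,6,7,8,9,10} 1  {4,5,6,7,8,9,10} 2
  8 to go: {3,4,5,6,7,8,9,10} 3
  9 to go: {2,3,4,5,6,7,8,9,10} 3
  if 0:m drops first: 3 orders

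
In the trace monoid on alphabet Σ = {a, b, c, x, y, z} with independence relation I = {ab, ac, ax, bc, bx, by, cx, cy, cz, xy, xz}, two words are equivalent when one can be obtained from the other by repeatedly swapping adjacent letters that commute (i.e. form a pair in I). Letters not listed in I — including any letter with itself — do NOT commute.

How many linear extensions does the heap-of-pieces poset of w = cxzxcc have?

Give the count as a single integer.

#0=c has no predecessor
#1=x has no predecessor
#2=z has no predecessor
#3=x depends on [1:x]
#4=c depends on [0:c]
#5=c depends on [4:c]
sources: [0:c, 1:x, 2:z]
N(rest) = Σ N(rest − s) over sources s of rest; N(one piece) = 1:
  size 1 → [2]=1  [3]=1  [5]=1
  size 2 → [1,3]=1  [2,3]=2  [2,5]=2  [3,5]=2  [4,5]=1
  size 3 → [0,4,5]=1  [1,2,3]=3  [1,3,5]=3  [2,3,5]=6  [2,4,5]=3  [3,4,5]=3
  size 4 → [0,2,4,5]=4  [0,3,4,5]=4  [1,2,3,5]=12  [1,3,4,5]=6  [2,3,4,5]=12
  first=0(c) contributes 30
  first=1(x) contributes 20
  first=2(z) contributes 10
|[w]| = 60

60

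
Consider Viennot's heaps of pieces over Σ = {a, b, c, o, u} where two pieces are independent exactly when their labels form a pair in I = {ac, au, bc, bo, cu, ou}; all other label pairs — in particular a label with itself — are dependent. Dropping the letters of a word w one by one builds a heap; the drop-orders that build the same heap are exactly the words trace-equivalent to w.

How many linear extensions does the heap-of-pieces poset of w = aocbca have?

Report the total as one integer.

9

#0=a has no predecessor
#1=o depends on [0:a]
#2=c depends on [1:o]
#3=b depends on [0:a]
#4=c depends on [2:c]
#5=a depends on [1:o, 3:b]
sources: [0:a]
N(rest) = Σ N(rest − s) over sources s of rest; N(one piece) = 1:
  size 1 → [4]=1  [5]=1
  size 2 → [2,4]=1  [3,5]=1  [4,5]=2
  size 3 → [2,4,5]=3  [3,4,5]=3
  size 4 → [1,2,4,5]=3  [2,3,4,5]=6
  first=0(a) contributes 9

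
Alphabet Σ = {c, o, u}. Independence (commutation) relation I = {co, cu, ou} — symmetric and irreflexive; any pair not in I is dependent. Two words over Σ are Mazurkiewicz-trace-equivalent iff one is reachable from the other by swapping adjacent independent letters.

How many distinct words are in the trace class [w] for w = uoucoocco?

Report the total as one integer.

1260

drop 0:u onto floor
drop 1:o onto floor
drop 2:u onto {0:u}
drop 3:c onto floor
drop 4:o onto {1:o}
drop 5:o onto {4:o}
drop 6:c onto {3:c}
drop 7:c onto {6:c}
drop 8:o onto {5:o}
ground layer = {0:u, 1:o, 3:c}
drop-orders for the pieces not yet dropped (sum over which currently-grounded one goes next):
  1 to go: {2} 1  {7} 1  {8} 1
  2 to go: {0,2} 1  {2,7} 2  {2,8} 2  {5,8} 1  {6,7} 1  {7,8} 2
  3 to go: {0,2,7} 3  {0,2,8} 3  {2,5,8} 3  {2,6,7} 3  {2,7,8} 6  {3,6,7} 1  {4,5,8} 1  {5,7,8} 3  {6,7,8} 3
  4 to go: {0,2,5,8} 6  {0,2,6,7} 6  {0,2,7,8} 12  {1,4,5,8} 1  {2,3,6,7} 4  {2,4,5,8} 4  {2,5,7,8} 12  {2,6,7,8} 12  {3,6,7,8} 4  {4,5,7,8} 4  {5,6,7,8} 6
  5 to go: {0,2,3,6,7} 10  {0,2,4,5,8} 10  {0,2,5,7,8} 30  {0,2,6,7,8} 30  {1,2,4,5,8} 5  {1,4,5,7,8} 5  {2,3,6,7,8} 20  {2,4,5,7,8} 20  {2,5,6,7,8} 30  {3,5,6,7,8} 10  {4,5,6,7,8} 10
  6 to go: {0,1,2,4,5,8} 15  {0,2,3,6,7,8} 60  {0,2,4,5,7,8} 60  {0,2,5,6,7,8} 90  {1,2,4,5,7,8} 30  {1,4,5,6,7,8} 15  {2,3,5,6,7,8} 60  {2,4,5,6,7,8} 60  {3,4,5,6,7,8} 20
  7 to go: {0,1,2,4,5,7,8} 105  {0,2,3,5,6,7,8} 210  {0,2,4,5,6,7,8} 210  {1,2,4,5,6,7,8} 105  {1,3,4,5,6,7,8} 35  {2,3,4,5,6,7,8} 140
  if 0:u drops first: 280 orders
  if 1:o drops first: 560 orders
  if 3:c drops first: 420 orders
heap linearizations: 1260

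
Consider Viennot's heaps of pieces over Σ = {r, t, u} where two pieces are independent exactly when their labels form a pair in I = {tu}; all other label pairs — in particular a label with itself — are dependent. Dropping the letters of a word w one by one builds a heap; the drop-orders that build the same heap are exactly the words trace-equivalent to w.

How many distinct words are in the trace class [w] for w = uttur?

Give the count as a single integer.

#0=u has no predecessor
#1=t has no predecessor
#2=t depends on [1:t]
#3=u depends on [0:u]
#4=r depends on [2:t, 3:u]
sources: [0:u, 1:t]
N(rest) = Σ N(rest − s) over sources s of rest; N(one piece) = 1:
  size 1 → [4]=1
  size 2 → [2,4]=1  [3,4]=1
  size 3 → [0,3,4]=1  [1,2,4]=1  [2,3,4]=2
  first=0(u) contributes 3
  first=1(t) contributes 3
|[w]| = 6

6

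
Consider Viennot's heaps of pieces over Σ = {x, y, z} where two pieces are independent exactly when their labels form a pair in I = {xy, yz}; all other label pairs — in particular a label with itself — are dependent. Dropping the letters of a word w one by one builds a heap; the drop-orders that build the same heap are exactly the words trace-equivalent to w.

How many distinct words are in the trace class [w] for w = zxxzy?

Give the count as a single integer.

5

piece 0:z — minimal
piece 1:x rests on {0:z}
piece 2:x rests on {1:x}
piece 3:z rests on {2:x}
piece 4:y — minimal
minimal pieces: {0:z, 4:y}
ways to finish when only these pieces remain (= sum over removing one remaining piece with nothing left below it):
  1 left: {3}→1  {4}→1
  2 left: {2,3}→1  {3,4}→2
  3 left: {1,2,3}→1  {2,3,4}→3
  placing 0:z first → 4 extensions
  placing 4:y first → 1 extensions
total linear extensions = 5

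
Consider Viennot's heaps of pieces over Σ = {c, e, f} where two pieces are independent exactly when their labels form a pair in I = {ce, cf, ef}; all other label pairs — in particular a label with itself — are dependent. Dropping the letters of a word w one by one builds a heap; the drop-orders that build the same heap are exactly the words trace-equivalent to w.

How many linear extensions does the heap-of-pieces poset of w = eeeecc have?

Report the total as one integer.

15

0(e) covers ∅
1(e) covers 0:e
2(e) covers 1:e
3(e) covers 2:e
4(c) covers ∅
5(c) covers 4:c
floor of heap: 0:e, 4:c
completions by unplaced set U, small U first (add the entries for U minus each lowest piece of U):
  |U|=1: {3}:1  {5}:1
  |U|=2: {2,3}:1  {3,5}:2  {4,5}:1
  |U|=3: {1,2,3}:1  {2,3,5}:3  {3,4,5}:3
  |U|=4: {0,1,2,3}:1  {1,2,3,5}:4  {2,3,4,5}:6
  start at 0(e): 10
  start at 4(c): 5
sum over floor = 15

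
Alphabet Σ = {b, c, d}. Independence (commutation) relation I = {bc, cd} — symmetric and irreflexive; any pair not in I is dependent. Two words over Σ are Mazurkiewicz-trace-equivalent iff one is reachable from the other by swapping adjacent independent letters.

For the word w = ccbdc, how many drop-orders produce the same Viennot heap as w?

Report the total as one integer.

10

piece 0:c — minimal
piece 1:c rests on {0:c}
piece 2:b — minimal
piece 3:d rests on {2:b}
piece 4:c rests on {1:c}
minimal pieces: {0:c, 2:b}
ways to finish when only these pieces remain (= sum over removing one remaining piece with nothing left below it):
  1 left: {3}→1  {4}→1
  2 left: {1,4}→1  {2,3}→1  {3,4}→2
  3 left: {0,1,4}→1  {1,3,4}→3  {2,3,4}→3
  placing 0:c first → 6 extensions
  placing 2:b first → 4 extensions
total linear extensions = 10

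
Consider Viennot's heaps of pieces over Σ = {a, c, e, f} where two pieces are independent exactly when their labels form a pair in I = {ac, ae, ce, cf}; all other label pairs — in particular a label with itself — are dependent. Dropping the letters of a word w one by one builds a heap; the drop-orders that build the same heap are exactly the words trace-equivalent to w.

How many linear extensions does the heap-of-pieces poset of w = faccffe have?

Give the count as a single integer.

piece 0:f — minimal
piece 1:a rests on {0:f}
piece 2:c — minimal
piece 3:c rests on {2:c}
piece 4:f rests on {1:a}
piece 5:f rests on {4:f}
piece 6:e rests on {5:f}
minimal pieces: {0:f, 2:c}
ways to finish when only these pieces remain (= sum over removing one remaining piece with nothing left below it):
  1 left: {3}→1  {6}→1
  2 left: {2,3}→1  {3,6}→2  {5,6}→1
  3 left: {2,3,6}→3  {3,5,6}→3  {4,5,6}→1
  4 left: {1,4,5,6}→1  {2,3,5,6}→6  {3,4,5,6}→4
  5 left: {0,1,4,5,6}→1  {1,3,4,5,6}→5  {2,3,4,5,6}→10
  placing 0:f first → 15 extensions
  placing 2:c first → 6 extensions
total linear extensions = 21

21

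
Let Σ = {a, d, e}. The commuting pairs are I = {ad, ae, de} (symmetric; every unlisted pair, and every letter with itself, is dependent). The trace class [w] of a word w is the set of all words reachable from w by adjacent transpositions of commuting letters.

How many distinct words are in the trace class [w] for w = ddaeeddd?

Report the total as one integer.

168

0(d) covers ∅
1(d) covers 0:d
2(a) covers ∅
3(e) covers ∅
4(e) covers 3:e
5(d) covers 1:d
6(d) covers 5:d
7(d) covers 6:d
floor of heap: 0:d, 2:a, 3:e
completions by unplaced set U, small U first (add the entries for U minus each lowest piece of U):
  |U|=1: {2}:1  {4}:1  {7}:1
  |U|=2: {2,4}:2  {2,7}:2  {3,4}:1  {4,7}:2  {6,7}:1
  |U|=3: {2,3,4}:3  {2,4,7}:6  {2,6,7}:3  {3,4,7}:3  {4,6,7}:3  {5,6,7}:1
  |U|=4: {1,5,6,7}:1  {2,3,4,7}:12  {2,4,6,7}:12  {2,5,6,7}:4  {3,4,6,7}:6  {4,5,6,7}:4
  |U|=5: {0,1,5,6,7}:1  {1,2,5,6,7}:5  {1,4,5,6,7}:5  {2,3,4,6,7}:30  {2,4,5,6,7}:20  {3,4,5,6,7}:10
  |U|=6: {0,1,2,5,6,7}:6  {0,1,4,5,6,7}:6  {1,2,4,5,6,7}:30  {1,3,4,5,6,7}:15  {2,3,4,5,6,7}:60
  start at 0(d): 105
  start at 2(a): 21
  start at 3(e): 42
sum over floor = 168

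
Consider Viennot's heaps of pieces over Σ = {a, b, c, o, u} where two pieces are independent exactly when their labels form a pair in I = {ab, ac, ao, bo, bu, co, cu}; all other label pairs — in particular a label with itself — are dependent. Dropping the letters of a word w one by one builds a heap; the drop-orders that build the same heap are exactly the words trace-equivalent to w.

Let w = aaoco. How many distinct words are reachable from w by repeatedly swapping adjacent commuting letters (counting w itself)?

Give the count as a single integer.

30

#0=a has no predecessor
#1=a depends on [0:a]
#2=o has no predecessor
#3=c has no predecessor
#4=o depends on [2:o]
sources: [0:a, 2:o, 3:c]
N(rest) = Σ N(rest − s) over sources s of rest; N(one piece) = 1:
  size 1 → [1]=1  [3]=1  [4]=1
  size 2 → [0,1]=1  [1,3]=2  [1,4]=2  [2,4]=1  [3,4]=2
  size 3 → [0,1,3]=3  [0,1,4]=3  [1,2,4]=3  [1,3,4]=6  [2,3,4]=3
  first=0(a) contributes 12
  first=2(o) contributes 12
  first=3(c) contributes 6
|[w]| = 30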